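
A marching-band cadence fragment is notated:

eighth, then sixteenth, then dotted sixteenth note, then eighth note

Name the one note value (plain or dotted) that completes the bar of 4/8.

dotted sixteenth note

The bar of 4/8 = 16 thirty-second notes.
Convert each value to thirty-second notes: eighth = 4; sixteenth = 2; dotted sixteenth note = 3; eighth note = 4.
Altogether 4 + 2 + 3 + 4 = 13.
Remaining: 16 − 13 = 3 thirty-second notes, which is a dotted sixteenth note.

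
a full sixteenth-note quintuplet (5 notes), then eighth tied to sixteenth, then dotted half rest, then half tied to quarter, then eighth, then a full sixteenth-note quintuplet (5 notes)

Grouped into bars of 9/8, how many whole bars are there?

One bar of 9/8 = 18 sixteenth notes.
In sixteenth notes: a full sixteenth-note quintuplet (5 notes) (five quintuplet sixteenths span one quarter) = 4; eighth tied to sixteenth (eighth + sixteenth) = 3; dotted half rest = 12; half tied to quarter (half + quarter) = 12; eighth = 2; a full sixteenth-note quintuplet (5 notes) (five quintuplet sixteenths span one quarter) = 4.
Sum: 4 + 3 + 12 + 12 + 2 + 4 = 37.
37 ÷ 18 = 2 complete bars with 1 left over.

2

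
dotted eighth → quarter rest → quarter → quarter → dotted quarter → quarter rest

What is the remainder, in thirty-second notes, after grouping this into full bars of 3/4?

2

One bar of 3/4 = 12 sixteenth notes.
In sixteenth notes: dotted eighth = 3; quarter rest = 4; quarter = 4; quarter = 4; dotted quarter = 6; quarter rest = 4.
Total: 3 + 4 + 4 + 4 + 6 + 4 = 25.
25 ÷ 12 = 2 complete bars with 1 sixteenth note remaining = 2 thirty-second notes.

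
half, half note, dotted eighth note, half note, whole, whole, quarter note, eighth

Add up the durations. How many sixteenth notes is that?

Express everything in sixteenth notes: half = 8; half note = 8; dotted eighth note = 3; half note = 8; whole = 16; whole = 16; quarter note = 4; eighth = 2.
Total: 8 + 8 + 3 + 8 + 16 + 16 + 4 + 2 = 65 sixteenth notes.

65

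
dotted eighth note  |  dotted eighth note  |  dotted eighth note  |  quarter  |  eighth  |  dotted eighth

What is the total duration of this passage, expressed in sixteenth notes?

18

In sixteenth notes: dotted eighth note = 3; dotted eighth note = 3; dotted eighth note = 3; quarter = 4; eighth = 2; dotted eighth = 3.
Sum: 3 + 3 + 3 + 4 + 2 + 3 = 18 sixteenth notes.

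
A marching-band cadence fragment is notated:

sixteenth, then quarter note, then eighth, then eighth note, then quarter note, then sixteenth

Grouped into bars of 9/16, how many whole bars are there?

One bar of 9/16 = 9 sixteenth notes.
In sixteenth notes: sixteenth = 1; quarter note = 4; eighth = 2; eighth note = 2; quarter note = 4; sixteenth = 1.
Sum: 1 + 4 + 2 + 2 + 4 + 1 = 14.
14 ÷ 9 = 1 complete bar with 5 left over.

1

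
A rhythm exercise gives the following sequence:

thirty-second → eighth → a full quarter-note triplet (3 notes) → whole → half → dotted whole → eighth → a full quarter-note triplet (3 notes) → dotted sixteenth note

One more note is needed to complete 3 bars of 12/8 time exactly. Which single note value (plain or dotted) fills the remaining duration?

3 bars of 12/8 = 144 thirty-second notes.
Working in thirty-second notes: thirty-second = 1; eighth = 4; a full quarter-note triplet (3 notes) (three triplet quarters span one half) = 16; whole = 32; half = 16; dotted whole = 48; eighth = 4; a full quarter-note triplet (3 notes) (three triplet quarters span one half) = 16; dotted sixteenth note = 3.
Sum: 1 + 4 + 16 + 32 + 16 + 48 + 4 + 16 + 3 = 140.
Remaining: 144 − 140 = 4 thirty-second notes, which is a eighth note.

eighth note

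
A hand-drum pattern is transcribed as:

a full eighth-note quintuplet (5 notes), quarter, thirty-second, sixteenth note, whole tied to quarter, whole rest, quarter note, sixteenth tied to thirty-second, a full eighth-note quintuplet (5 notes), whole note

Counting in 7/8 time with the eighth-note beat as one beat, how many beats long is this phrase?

39.5

One eighth-note beat = 4 thirty-second notes.
In thirty-second notes: a full eighth-note quintuplet (5 notes) (five quintuplet eighths span one half) = 16; quarter = 8; thirty-second = 1; sixteenth note = 2; whole tied to quarter (whole + quarter) = 40; whole rest = 32; quarter note = 8; sixteenth tied to thirty-second (sixteenth + thirty-second) = 3; a full eighth-note quintuplet (5 notes) (five quintuplet eighths span one half) = 16; whole note = 32.
Adding: 16 + 8 + 1 + 2 + 40 + 32 + 8 + 3 + 16 + 32 = 158.
158 ÷ 4 = 39.5 beats.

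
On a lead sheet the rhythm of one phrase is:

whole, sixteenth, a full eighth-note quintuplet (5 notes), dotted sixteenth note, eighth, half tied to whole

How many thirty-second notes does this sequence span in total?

105

Express everything in thirty-second notes: whole = 32; sixteenth = 2; a full eighth-note quintuplet (5 notes) (five quintuplet eighths span one half) = 16; dotted sixteenth note = 3; eighth = 4; half tied to whole (half + whole) = 48.
Total: 32 + 2 + 16 + 3 + 4 + 48 = 105 thirty-second notes.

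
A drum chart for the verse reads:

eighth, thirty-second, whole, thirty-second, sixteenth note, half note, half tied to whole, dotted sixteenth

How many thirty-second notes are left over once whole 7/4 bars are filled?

51

One bar of 7/4 = 56 thirty-second notes.
Express everything in thirty-second notes: eighth = 4; thirty-second = 1; whole = 32; thirty-second = 1; sixteenth note = 2; half note = 16; half tied to whole (half + whole) = 48; dotted sixteenth = 3.
Adding: 4 + 1 + 32 + 1 + 2 + 16 + 48 + 3 = 107.
107 ÷ 56 = 1 complete bar with 51 thirty-second notes remaining.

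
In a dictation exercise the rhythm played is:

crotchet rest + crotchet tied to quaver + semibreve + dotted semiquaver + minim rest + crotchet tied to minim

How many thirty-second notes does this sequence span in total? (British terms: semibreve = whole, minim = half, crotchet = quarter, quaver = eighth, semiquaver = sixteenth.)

95

Express everything in thirty-second notes: crotchet rest = 8; crotchet tied to quaver (crotchet + quaver) = 12; semibreve = 32; dotted semiquaver = 3; minim rest = 16; crotchet tied to minim (crotchet + minim) = 24.
Total: 8 + 12 + 32 + 3 + 16 + 24 = 95 thirty-second notes.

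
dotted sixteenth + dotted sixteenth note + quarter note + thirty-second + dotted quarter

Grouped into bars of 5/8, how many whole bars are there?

1

One bar of 5/8 = 20 thirty-second notes.
Each duration in thirty-second notes: dotted sixteenth = 3; dotted sixteenth note = 3; quarter note = 8; thirty-second = 1; dotted quarter = 12.
Total: 3 + 3 + 8 + 1 + 12 = 27.
27 ÷ 20 = 1 complete bar with 7 left over.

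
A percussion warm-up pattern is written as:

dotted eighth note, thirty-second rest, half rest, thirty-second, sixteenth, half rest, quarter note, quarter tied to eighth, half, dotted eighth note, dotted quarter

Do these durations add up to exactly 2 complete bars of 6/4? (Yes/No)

One bar of 6/4 = 48 thirty-second notes, so 2 bars = 96.
Each duration in thirty-second notes: dotted eighth note = 6; thirty-second rest = 1; half rest = 16; thirty-second = 1; sixteenth = 2; half rest = 16; quarter note = 8; quarter tied to eighth (quarter + eighth) = 12; half = 16; dotted eighth note = 6; dotted quarter = 12.
Altogether 6 + 1 + 16 + 1 + 2 + 16 + 8 + 12 + 16 + 6 + 12 = 96.
96 equals 96, so the answer is Yes.

Yes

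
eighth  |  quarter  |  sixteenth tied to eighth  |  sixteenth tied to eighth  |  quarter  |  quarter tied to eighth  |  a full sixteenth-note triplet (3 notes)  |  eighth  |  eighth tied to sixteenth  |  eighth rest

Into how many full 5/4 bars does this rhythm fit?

1

One bar of 5/4 = 20 sixteenth notes.
Each duration in sixteenth notes: eighth = 2; quarter = 4; sixteenth tied to eighth (sixteenth + eighth) = 3; sixteenth tied to eighth (sixteenth + eighth) = 3; quarter = 4; quarter tied to eighth (quarter + eighth) = 6; a full sixteenth-note triplet (3 notes) (three triplet sixteenths span one eighth) = 2; eighth = 2; eighth tied to sixteenth (eighth + sixteenth) = 3; eighth rest = 2.
Adding: 2 + 4 + 3 + 3 + 4 + 6 + 2 + 2 + 3 + 2 = 31.
31 ÷ 20 = 1 complete bar with 11 left over.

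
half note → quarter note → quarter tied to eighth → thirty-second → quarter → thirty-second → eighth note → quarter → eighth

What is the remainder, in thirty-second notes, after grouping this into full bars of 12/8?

One bar of 12/8 = 48 thirty-second notes.
In thirty-second notes: half note = 16; quarter note = 8; quarter tied to eighth (quarter + eighth) = 12; thirty-second = 1; quarter = 8; thirty-second = 1; eighth note = 4; quarter = 8; eighth = 4.
Total: 16 + 8 + 12 + 1 + 8 + 1 + 4 + 8 + 4 = 62.
62 ÷ 48 = 1 complete bar with 14 thirty-second notes remaining.

14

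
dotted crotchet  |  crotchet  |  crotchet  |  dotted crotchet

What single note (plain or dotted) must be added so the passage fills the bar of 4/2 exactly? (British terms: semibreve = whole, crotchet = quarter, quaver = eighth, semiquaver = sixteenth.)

dotted half note

The bar of 4/2 = 16 eighth notes.
Working in eighth notes: dotted crotchet = 3; crotchet = 2; crotchet = 2; dotted crotchet = 3.
Altogether 3 + 2 + 2 + 3 = 10.
Remaining: 16 − 10 = 6 eighth notes, which is a dotted half note.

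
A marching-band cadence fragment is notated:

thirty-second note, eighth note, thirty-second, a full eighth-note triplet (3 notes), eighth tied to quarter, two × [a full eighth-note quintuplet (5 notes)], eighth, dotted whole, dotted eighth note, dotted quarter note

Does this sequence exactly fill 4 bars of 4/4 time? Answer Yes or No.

One bar of 4/4 = 32 thirty-second notes, so 4 bars = 128.
Each duration in thirty-second notes: thirty-second note = 1; eighth note = 4; thirty-second = 1; a full eighth-note triplet (3 notes) (three triplet eighths span one quarter) = 8; eighth tied to quarter (eighth + quarter) = 12; a full eighth-note quintuplet (5 notes) (five quintuplet eighths span one half) = 16; a full eighth-note quintuplet (5 notes) (five quintuplet eighths span one half) = 16; eighth = 4; dotted whole = 48; dotted eighth note = 6; dotted quarter note = 12.
Adding: 1 + 4 + 1 + 8 + 12 + 16 + 16 + 4 + 48 + 6 + 12 = 128.
128 equals 128, so the answer is Yes.

Yes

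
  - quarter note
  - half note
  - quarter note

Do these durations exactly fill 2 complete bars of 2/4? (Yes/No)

Yes

One bar of 2/4 = 2 quarter notes, so 2 bars = 4.
Each duration in quarter notes: quarter note = 1; half note = 2; quarter note = 1.
Adding: 1 + 2 + 1 = 4.
4 equals 4, so the answer is Yes.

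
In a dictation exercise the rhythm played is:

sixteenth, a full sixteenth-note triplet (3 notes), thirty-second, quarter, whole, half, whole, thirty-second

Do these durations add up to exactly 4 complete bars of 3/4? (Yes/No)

Yes

One bar of 3/4 = 24 thirty-second notes, so 4 bars = 96.
Each duration in thirty-second notes: sixteenth = 2; a full sixteenth-note triplet (3 notes) (three triplet sixteenths span one eighth) = 4; thirty-second = 1; quarter = 8; whole = 32; half = 16; whole = 32; thirty-second = 1.
Sum: 2 + 4 + 1 + 8 + 32 + 16 + 32 + 1 = 96.
96 equals 96, so the answer is Yes.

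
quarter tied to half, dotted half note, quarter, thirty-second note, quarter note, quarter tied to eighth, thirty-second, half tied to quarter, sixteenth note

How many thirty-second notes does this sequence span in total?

Each duration in thirty-second notes: quarter tied to half (quarter + half) = 24; dotted half note = 24; quarter = 8; thirty-second note = 1; quarter note = 8; quarter tied to eighth (quarter + eighth) = 12; thirty-second = 1; half tied to quarter (half + quarter) = 24; sixteenth note = 2.
Total: 24 + 24 + 8 + 1 + 8 + 12 + 1 + 24 + 2 = 104 thirty-second notes.

104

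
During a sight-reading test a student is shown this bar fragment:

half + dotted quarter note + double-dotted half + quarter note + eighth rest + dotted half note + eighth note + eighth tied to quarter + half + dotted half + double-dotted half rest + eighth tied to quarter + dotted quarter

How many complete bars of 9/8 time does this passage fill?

One bar of 9/8 = 9 eighth notes.
Express everything in eighth notes: half = 4; dotted quarter note = 3; double-dotted half = 7; quarter note = 2; eighth rest = 1; dotted half note = 6; eighth note = 1; eighth tied to quarter (eighth + quarter) = 3; half = 4; dotted half = 6; double-dotted half rest = 7; eighth tied to quarter (eighth + quarter) = 3; dotted quarter = 3.
Adding: 4 + 3 + 7 + 2 + 1 + 6 + 1 + 3 + 4 + 6 + 7 + 3 + 3 = 50.
50 ÷ 9 = 5 complete bars with 5 left over.

5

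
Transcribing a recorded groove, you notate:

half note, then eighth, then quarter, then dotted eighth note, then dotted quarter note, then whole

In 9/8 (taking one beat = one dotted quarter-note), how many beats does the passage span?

One dotted quarter-note beat = 6 sixteenth notes.
Convert each value to sixteenth notes: half note = 8; eighth = 2; quarter = 4; dotted eighth note = 3; dotted quarter note = 6; whole = 16.
Adding: 8 + 2 + 4 + 3 + 6 + 16 = 39.
39 ÷ 6 = 6.5 beats.

6.5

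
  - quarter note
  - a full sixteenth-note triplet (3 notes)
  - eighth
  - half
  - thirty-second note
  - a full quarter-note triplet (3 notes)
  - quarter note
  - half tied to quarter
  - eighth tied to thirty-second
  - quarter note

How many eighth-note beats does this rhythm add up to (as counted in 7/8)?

23.5

One eighth-note beat = 4 thirty-second notes.
Each duration in thirty-second notes: quarter note = 8; a full sixteenth-note triplet (3 notes) (three triplet sixteenths span one eighth) = 4; eighth = 4; half = 16; thirty-second note = 1; a full quarter-note triplet (3 notes) (three triplet quarters span one half) = 16; quarter note = 8; half tied to quarter (half + quarter) = 24; eighth tied to thirty-second (eighth + thirty-second) = 5; quarter note = 8.
Total: 8 + 4 + 4 + 16 + 1 + 16 + 8 + 24 + 5 + 8 = 94.
94 ÷ 4 = 23.5 beats.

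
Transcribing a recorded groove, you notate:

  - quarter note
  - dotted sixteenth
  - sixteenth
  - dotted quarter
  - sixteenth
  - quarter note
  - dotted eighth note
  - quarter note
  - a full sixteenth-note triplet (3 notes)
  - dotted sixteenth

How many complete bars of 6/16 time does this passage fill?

One bar of 6/16 = 12 thirty-second notes.
Working in thirty-second notes: quarter note = 8; dotted sixteenth = 3; sixteenth = 2; dotted quarter = 12; sixteenth = 2; quarter note = 8; dotted eighth note = 6; quarter note = 8; a full sixteenth-note triplet (3 notes) (three triplet sixteenths span one eighth) = 4; dotted sixteenth = 3.
Sum: 8 + 3 + 2 + 12 + 2 + 8 + 6 + 8 + 4 + 3 = 56.
56 ÷ 12 = 4 complete bars with 8 left over.

4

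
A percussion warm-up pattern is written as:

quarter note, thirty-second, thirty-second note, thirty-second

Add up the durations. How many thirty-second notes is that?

In thirty-second notes: quarter note = 8; thirty-second = 1; thirty-second note = 1; thirty-second = 1.
Altogether 8 + 1 + 1 + 1 = 11 thirty-second notes.

11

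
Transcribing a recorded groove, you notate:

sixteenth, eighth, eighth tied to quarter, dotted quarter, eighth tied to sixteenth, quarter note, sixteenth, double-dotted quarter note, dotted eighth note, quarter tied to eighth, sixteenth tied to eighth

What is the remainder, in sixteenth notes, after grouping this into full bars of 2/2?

One bar of 2/2 = 16 sixteenth notes.
Express everything in sixteenth notes: sixteenth = 1; eighth = 2; eighth tied to quarter (eighth + quarter) = 6; dotted quarter = 6; eighth tied to sixteenth (eighth + sixteenth) = 3; quarter note = 4; sixteenth = 1; double-dotted quarter note = 7; dotted eighth note = 3; quarter tied to eighth (quarter + eighth) = 6; sixteenth tied to eighth (sixteenth + eighth) = 3.
Altogether 1 + 2 + 6 + 6 + 3 + 4 + 1 + 7 + 3 + 6 + 3 = 42.
42 ÷ 16 = 2 complete bars with 10 sixteenth notes remaining.

10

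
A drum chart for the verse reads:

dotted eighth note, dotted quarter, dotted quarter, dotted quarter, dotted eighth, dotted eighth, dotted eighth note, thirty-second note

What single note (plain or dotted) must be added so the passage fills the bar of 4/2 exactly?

The bar of 4/2 = 64 thirty-second notes.
Express everything in thirty-second notes: dotted eighth note = 6; dotted quarter = 12; dotted quarter = 12; dotted quarter = 12; dotted eighth = 6; dotted eighth = 6; dotted eighth note = 6; thirty-second note = 1.
Total: 6 + 12 + 12 + 12 + 6 + 6 + 6 + 1 = 61.
Remaining: 64 − 61 = 3 thirty-second notes, which is a dotted sixteenth note.

dotted sixteenth note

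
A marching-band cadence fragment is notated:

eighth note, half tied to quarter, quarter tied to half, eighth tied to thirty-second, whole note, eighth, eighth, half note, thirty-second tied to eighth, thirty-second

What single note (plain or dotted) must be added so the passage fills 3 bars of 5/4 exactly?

thirty-second note

3 bars of 5/4 = 120 thirty-second notes.
Each duration in thirty-second notes: eighth note = 4; half tied to quarter (half + quarter) = 24; quarter tied to half (quarter + half) = 24; eighth tied to thirty-second (eighth + thirty-second) = 5; whole note = 32; eighth = 4; eighth = 4; half note = 16; thirty-second tied to eighth (thirty-second + eighth) = 5; thirty-second = 1.
Sum: 4 + 24 + 24 + 5 + 32 + 4 + 4 + 16 + 5 + 1 = 119.
Remaining: 120 − 119 = 1 thirty-second note, which is a thirty-second note.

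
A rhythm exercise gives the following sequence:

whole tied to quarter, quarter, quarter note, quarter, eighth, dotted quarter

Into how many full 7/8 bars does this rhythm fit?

One bar of 7/8 = 7 eighth notes.
Each duration in eighth notes: whole tied to quarter (whole + quarter) = 10; quarter = 2; quarter note = 2; quarter = 2; eighth = 1; dotted quarter = 3.
Total: 10 + 2 + 2 + 2 + 1 + 3 = 20.
20 ÷ 7 = 2 complete bars with 6 left over.

2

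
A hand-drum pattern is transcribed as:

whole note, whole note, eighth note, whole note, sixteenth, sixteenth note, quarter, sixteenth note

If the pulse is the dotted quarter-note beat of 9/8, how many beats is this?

9.5

One dotted quarter-note beat = 6 sixteenth notes.
Convert each value to sixteenth notes: whole note = 16; whole note = 16; eighth note = 2; whole note = 16; sixteenth = 1; sixteenth note = 1; quarter = 4; sixteenth note = 1.
Adding: 16 + 16 + 2 + 16 + 1 + 1 + 4 + 1 = 57.
57 ÷ 6 = 9.5 beats.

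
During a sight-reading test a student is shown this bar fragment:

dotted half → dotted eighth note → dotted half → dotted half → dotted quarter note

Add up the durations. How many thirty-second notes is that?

Convert each value to thirty-second notes: dotted half = 24; dotted eighth note = 6; dotted half = 24; dotted half = 24; dotted quarter note = 12.
Adding: 24 + 6 + 24 + 24 + 12 = 90 thirty-second notes.

90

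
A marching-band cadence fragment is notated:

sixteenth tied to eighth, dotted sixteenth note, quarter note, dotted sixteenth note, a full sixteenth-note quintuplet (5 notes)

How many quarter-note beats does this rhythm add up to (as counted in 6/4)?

One quarter-note beat = 8 thirty-second notes.
Working in thirty-second notes: sixteenth tied to eighth (sixteenth + eighth) = 6; dotted sixteenth note = 3; quarter note = 8; dotted sixteenth note = 3; a full sixteenth-note quintuplet (5 notes) (five quintuplet sixteenths span one quarter) = 8.
Altogether 6 + 3 + 8 + 3 + 8 = 28.
28 ÷ 8 = 3.5 beats.

3.5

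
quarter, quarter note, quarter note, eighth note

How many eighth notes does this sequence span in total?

Working in eighth notes: quarter = 2; quarter note = 2; quarter note = 2; eighth note = 1.
Altogether 2 + 2 + 2 + 1 = 7 eighth notes.

7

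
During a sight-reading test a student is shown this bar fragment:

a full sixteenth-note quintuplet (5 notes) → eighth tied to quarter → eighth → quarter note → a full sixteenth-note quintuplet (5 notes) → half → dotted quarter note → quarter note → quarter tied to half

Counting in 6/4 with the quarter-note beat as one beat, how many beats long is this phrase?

12.5

One quarter-note beat = 2 eighth notes.
Working in eighth notes: a full sixteenth-note quintuplet (5 notes) (five quintuplet sixteenths span one quarter) = 2; eighth tied to quarter (eighth + quarter) = 3; eighth = 1; quarter note = 2; a full sixteenth-note quintuplet (5 notes) (five quintuplet sixteenths span one quarter) = 2; half = 4; dotted quarter note = 3; quarter note = 2; quarter tied to half (quarter + half) = 6.
Total: 2 + 3 + 1 + 2 + 2 + 4 + 3 + 2 + 6 = 25.
25 ÷ 2 = 12.5 beats.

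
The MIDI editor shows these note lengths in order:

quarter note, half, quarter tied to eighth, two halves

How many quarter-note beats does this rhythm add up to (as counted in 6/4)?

One quarter-note beat = 2 eighth notes.
Working in eighth notes: quarter note = 2; half = 4; quarter tied to eighth (quarter + eighth) = 3; half = 4; half = 4.
Adding: 2 + 4 + 3 + 4 + 4 = 17.
17 ÷ 2 = 8.5 beats.

8.5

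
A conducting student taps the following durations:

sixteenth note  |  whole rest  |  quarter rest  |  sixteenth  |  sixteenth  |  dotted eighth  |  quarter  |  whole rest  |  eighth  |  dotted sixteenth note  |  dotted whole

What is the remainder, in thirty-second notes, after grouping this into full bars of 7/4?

One bar of 7/4 = 56 thirty-second notes.
Convert each value to thirty-second notes: sixteenth note = 2; whole rest = 32; quarter rest = 8; sixteenth = 2; sixteenth = 2; dotted eighth = 6; quarter = 8; whole rest = 32; eighth = 4; dotted sixteenth note = 3; dotted whole = 48.
Altogether 2 + 32 + 8 + 2 + 2 + 6 + 8 + 32 + 4 + 3 + 48 = 147.
147 ÷ 56 = 2 complete bars with 35 thirty-second notes remaining.

35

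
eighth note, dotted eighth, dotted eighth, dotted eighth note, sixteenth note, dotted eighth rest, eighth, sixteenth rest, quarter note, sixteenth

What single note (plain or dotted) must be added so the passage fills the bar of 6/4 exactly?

sixteenth note

The bar of 6/4 = 24 sixteenth notes.
Express everything in sixteenth notes: eighth note = 2; dotted eighth = 3; dotted eighth = 3; dotted eighth note = 3; sixteenth note = 1; dotted eighth rest = 3; eighth = 2; sixteenth rest = 1; quarter note = 4; sixteenth = 1.
Adding: 2 + 3 + 3 + 3 + 1 + 3 + 2 + 1 + 4 + 1 = 23.
Remaining: 24 − 23 = 1 sixteenth note, which is a sixteenth note.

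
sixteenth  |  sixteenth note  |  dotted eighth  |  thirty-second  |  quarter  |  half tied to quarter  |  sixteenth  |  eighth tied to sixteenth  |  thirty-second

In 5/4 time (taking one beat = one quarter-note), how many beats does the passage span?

6.5

One quarter-note beat = 8 thirty-second notes.
In thirty-second notes: sixteenth = 2; sixteenth note = 2; dotted eighth = 6; thirty-second = 1; quarter = 8; half tied to quarter (half + quarter) = 24; sixteenth = 2; eighth tied to sixteenth (eighth + sixteenth) = 6; thirty-second = 1.
Altogether 2 + 2 + 6 + 1 + 8 + 24 + 2 + 6 + 1 = 52.
52 ÷ 8 = 6.5 beats.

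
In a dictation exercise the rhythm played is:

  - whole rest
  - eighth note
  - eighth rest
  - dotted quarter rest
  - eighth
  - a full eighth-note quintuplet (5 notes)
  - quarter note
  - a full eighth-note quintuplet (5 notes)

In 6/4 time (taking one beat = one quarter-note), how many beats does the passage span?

12

One quarter-note beat = 2 eighth notes.
Convert each value to eighth notes: whole rest = 8; eighth note = 1; eighth rest = 1; dotted quarter rest = 3; eighth = 1; a full eighth-note quintuplet (5 notes) (five quintuplet eighths span one half) = 4; quarter note = 2; a full eighth-note quintuplet (5 notes) (five quintuplet eighths span one half) = 4.
Adding: 8 + 1 + 1 + 3 + 1 + 4 + 2 + 4 = 24.
24 ÷ 2 = 12 beats.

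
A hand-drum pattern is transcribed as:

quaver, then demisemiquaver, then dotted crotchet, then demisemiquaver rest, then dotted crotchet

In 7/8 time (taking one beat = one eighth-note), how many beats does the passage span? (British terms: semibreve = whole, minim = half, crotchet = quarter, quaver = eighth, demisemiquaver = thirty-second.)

One eighth-note beat = 4 thirty-second notes.
Convert each value to thirty-second notes: quaver = 4; demisemiquaver = 1; dotted crotchet = 12; demisemiquaver rest = 1; dotted crotchet = 12.
Total: 4 + 1 + 12 + 1 + 12 = 30.
30 ÷ 4 = 7.5 beats.

7.5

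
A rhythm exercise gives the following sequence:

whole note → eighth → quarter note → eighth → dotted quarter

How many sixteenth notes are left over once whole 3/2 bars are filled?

6

One bar of 3/2 = 12 eighth notes.
Working in eighth notes: whole note = 8; eighth = 1; quarter note = 2; eighth = 1; dotted quarter = 3.
Sum: 8 + 1 + 2 + 1 + 3 = 15.
15 ÷ 12 = 1 complete bar with 3 eighth notes remaining = 6 sixteenth notes.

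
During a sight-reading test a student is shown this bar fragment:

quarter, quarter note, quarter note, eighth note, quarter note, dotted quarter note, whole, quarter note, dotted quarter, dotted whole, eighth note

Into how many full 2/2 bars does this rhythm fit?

One bar of 2/2 = 8 eighth notes.
In eighth notes: quarter = 2; quarter note = 2; quarter note = 2; eighth note = 1; quarter note = 2; dotted quarter note = 3; whole = 8; quarter note = 2; dotted quarter = 3; dotted whole = 12; eighth note = 1.
Altogether 2 + 2 + 2 + 1 + 2 + 3 + 8 + 2 + 3 + 12 + 1 = 38.
38 ÷ 8 = 4 complete bars with 6 left over.

4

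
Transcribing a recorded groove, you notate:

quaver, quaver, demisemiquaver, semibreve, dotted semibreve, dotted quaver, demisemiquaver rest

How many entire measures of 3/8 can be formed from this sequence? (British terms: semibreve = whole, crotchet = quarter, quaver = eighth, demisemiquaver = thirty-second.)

One bar of 3/8 = 12 thirty-second notes.
Working in thirty-second notes: quaver = 4; quaver = 4; demisemiquaver = 1; semibreve = 32; dotted semibreve = 48; dotted quaver = 6; demisemiquaver rest = 1.
Altogether 4 + 4 + 1 + 32 + 48 + 6 + 1 = 96.
96 ÷ 12 = 8 complete bars with 0 left over.

8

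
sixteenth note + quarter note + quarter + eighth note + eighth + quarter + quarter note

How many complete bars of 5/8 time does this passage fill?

One bar of 5/8 = 10 sixteenth notes.
Convert each value to sixteenth notes: sixteenth note = 1; quarter note = 4; quarter = 4; eighth note = 2; eighth = 2; quarter = 4; quarter note = 4.
Sum: 1 + 4 + 4 + 2 + 2 + 4 + 4 = 21.
21 ÷ 10 = 2 complete bars with 1 left over.

2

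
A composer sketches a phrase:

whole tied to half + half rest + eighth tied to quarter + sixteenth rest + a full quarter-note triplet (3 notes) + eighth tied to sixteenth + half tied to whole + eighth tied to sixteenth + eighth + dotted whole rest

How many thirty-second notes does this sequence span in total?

Working in thirty-second notes: whole tied to half (whole + half) = 48; half rest = 16; eighth tied to quarter (eighth + quarter) = 12; sixteenth rest = 2; a full quarter-note triplet (3 notes) (three triplet quarters span one half) = 16; eighth tied to sixteenth (eighth + sixteenth) = 6; half tied to whole (half + whole) = 48; eighth tied to sixteenth (eighth + sixteenth) = 6; eighth = 4; dotted whole rest = 48.
Total: 48 + 16 + 12 + 2 + 16 + 6 + 48 + 6 + 4 + 48 = 206 thirty-second notes.

206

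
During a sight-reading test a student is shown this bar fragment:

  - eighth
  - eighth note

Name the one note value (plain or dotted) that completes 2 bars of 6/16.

2 bars of 6/16 = 6 eighth notes.
Working in eighth notes: eighth = 1; eighth note = 1.
Altogether 1 + 1 = 2.
Remaining: 6 − 2 = 4 eighth notes, which is a half note.

half note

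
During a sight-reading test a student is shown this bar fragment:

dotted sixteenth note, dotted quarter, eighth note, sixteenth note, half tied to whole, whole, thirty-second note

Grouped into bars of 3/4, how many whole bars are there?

One bar of 3/4 = 24 thirty-second notes.
Convert each value to thirty-second notes: dotted sixteenth note = 3; dotted quarter = 12; eighth note = 4; sixteenth note = 2; half tied to whole (half + whole) = 48; whole = 32; thirty-second note = 1.
Total: 3 + 12 + 4 + 2 + 48 + 32 + 1 = 102.
102 ÷ 24 = 4 complete bars with 6 left over.

4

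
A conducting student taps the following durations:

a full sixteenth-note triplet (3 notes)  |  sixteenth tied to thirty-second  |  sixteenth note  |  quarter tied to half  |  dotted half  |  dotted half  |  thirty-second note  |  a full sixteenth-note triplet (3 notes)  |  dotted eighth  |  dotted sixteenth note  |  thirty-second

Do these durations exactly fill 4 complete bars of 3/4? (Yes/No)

Yes

One bar of 3/4 = 24 thirty-second notes, so 4 bars = 96.
In thirty-second notes: a full sixteenth-note triplet (3 notes) (three triplet sixteenths span one eighth) = 4; sixteenth tied to thirty-second (sixteenth + thirty-second) = 3; sixteenth note = 2; quarter tied to half (quarter + half) = 24; dotted half = 24; dotted half = 24; thirty-second note = 1; a full sixteenth-note triplet (3 notes) (three triplet sixteenths span one eighth) = 4; dotted eighth = 6; dotted sixteenth note = 3; thirty-second = 1.
Adding: 4 + 3 + 2 + 24 + 24 + 24 + 1 + 4 + 6 + 3 + 1 = 96.
96 equals 96, so the answer is Yes.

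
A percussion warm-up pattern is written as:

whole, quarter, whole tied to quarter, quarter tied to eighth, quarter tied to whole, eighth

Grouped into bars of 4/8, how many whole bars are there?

8

One bar of 4/8 = 4 eighth notes.
Working in eighth notes: whole = 8; quarter = 2; whole tied to quarter (whole + quarter) = 10; quarter tied to eighth (quarter + eighth) = 3; quarter tied to whole (quarter + whole) = 10; eighth = 1.
Adding: 8 + 2 + 10 + 3 + 10 + 1 = 34.
34 ÷ 4 = 8 complete bars with 2 left over.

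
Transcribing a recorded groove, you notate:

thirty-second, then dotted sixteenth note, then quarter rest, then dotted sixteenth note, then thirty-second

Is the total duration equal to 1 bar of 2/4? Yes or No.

Yes

One bar of 2/4 = 16 thirty-second notes.
Convert each value to thirty-second notes: thirty-second = 1; dotted sixteenth note = 3; quarter rest = 8; dotted sixteenth note = 3; thirty-second = 1.
Sum: 1 + 3 + 8 + 3 + 1 = 16.
16 equals 16, so the answer is Yes.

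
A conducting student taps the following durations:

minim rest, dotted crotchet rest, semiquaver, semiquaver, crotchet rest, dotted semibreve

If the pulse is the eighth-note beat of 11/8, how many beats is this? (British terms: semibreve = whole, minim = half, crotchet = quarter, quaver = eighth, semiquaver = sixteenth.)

One eighth-note beat = 2 sixteenth notes.
Working in sixteenth notes: minim rest = 8; dotted crotchet rest = 6; semiquaver = 1; semiquaver = 1; crotchet rest = 4; dotted semibreve = 24.
Altogether 8 + 6 + 1 + 1 + 4 + 24 = 44.
44 ÷ 2 = 22 beats.

22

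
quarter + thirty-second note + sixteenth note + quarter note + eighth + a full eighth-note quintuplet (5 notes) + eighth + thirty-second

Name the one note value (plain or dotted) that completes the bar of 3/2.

The bar of 3/2 = 48 thirty-second notes.
Express everything in thirty-second notes: quarter = 8; thirty-second note = 1; sixteenth note = 2; quarter note = 8; eighth = 4; a full eighth-note quintuplet (5 notes) (five quintuplet eighths span one half) = 16; eighth = 4; thirty-second = 1.
Adding: 8 + 1 + 2 + 8 + 4 + 16 + 4 + 1 = 44.
Remaining: 48 − 44 = 4 thirty-second notes, which is a eighth note.

eighth note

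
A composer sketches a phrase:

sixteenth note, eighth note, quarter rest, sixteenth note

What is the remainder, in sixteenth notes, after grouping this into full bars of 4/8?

0

One bar of 4/8 = 8 sixteenth notes.
In sixteenth notes: sixteenth note = 1; eighth note = 2; quarter rest = 4; sixteenth note = 1.
Adding: 1 + 2 + 4 + 1 = 8.
8 ÷ 8 = 1 complete bar with 0 sixteenth notes remaining.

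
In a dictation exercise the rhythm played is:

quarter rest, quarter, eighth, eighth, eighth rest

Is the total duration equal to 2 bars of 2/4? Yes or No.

No

One bar of 2/4 = 4 eighth notes, so 2 bars = 8.
Working in eighth notes: quarter rest = 2; quarter = 2; eighth = 1; eighth = 1; eighth rest = 1.
Sum: 2 + 2 + 1 + 1 + 1 = 7.
7 falls short of 8, so the answer is No.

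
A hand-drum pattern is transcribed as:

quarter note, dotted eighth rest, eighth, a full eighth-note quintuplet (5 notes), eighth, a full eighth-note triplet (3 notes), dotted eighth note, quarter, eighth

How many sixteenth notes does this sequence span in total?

In sixteenth notes: quarter note = 4; dotted eighth rest = 3; eighth = 2; a full eighth-note quintuplet (5 notes) (five quintuplet eighths span one half) = 8; eighth = 2; a full eighth-note triplet (3 notes) (three triplet eighths span one quarter) = 4; dotted eighth note = 3; quarter = 4; eighth = 2.
Total: 4 + 3 + 2 + 8 + 2 + 4 + 3 + 4 + 2 = 32 sixteenth notes.

32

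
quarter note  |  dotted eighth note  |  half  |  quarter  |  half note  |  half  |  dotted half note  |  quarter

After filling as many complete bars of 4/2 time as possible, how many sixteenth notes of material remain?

One bar of 4/2 = 32 sixteenth notes.
Working in sixteenth notes: quarter note = 4; dotted eighth note = 3; half = 8; quarter = 4; half note = 8; half = 8; dotted half note = 12; quarter = 4.
Altogether 4 + 3 + 8 + 4 + 8 + 8 + 12 + 4 = 51.
51 ÷ 32 = 1 complete bar with 19 sixteenth notes remaining.

19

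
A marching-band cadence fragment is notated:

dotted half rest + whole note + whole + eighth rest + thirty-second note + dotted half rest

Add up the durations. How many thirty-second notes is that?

117

Convert each value to thirty-second notes: dotted half rest = 24; whole note = 32; whole = 32; eighth rest = 4; thirty-second note = 1; dotted half rest = 24.
Total: 24 + 32 + 32 + 4 + 1 + 24 = 117 thirty-second notes.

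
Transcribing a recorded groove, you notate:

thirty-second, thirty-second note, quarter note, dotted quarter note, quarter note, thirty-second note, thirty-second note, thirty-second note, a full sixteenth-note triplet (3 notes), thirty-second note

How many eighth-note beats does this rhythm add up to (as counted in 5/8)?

One eighth-note beat = 4 thirty-second notes.
Convert each value to thirty-second notes: thirty-second = 1; thirty-second note = 1; quarter note = 8; dotted quarter note = 12; quarter note = 8; thirty-second note = 1; thirty-second note = 1; thirty-second note = 1; a full sixteenth-note triplet (3 notes) (three triplet sixteenths span one eighth) = 4; thirty-second note = 1.
Total: 1 + 1 + 8 + 12 + 8 + 1 + 1 + 1 + 4 + 1 = 38.
38 ÷ 4 = 9.5 beats.

9.5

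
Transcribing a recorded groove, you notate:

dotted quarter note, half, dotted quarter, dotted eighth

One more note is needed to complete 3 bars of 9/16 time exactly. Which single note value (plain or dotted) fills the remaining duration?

quarter note

3 bars of 9/16 = 27 sixteenth notes.
Convert each value to sixteenth notes: dotted quarter note = 6; half = 8; dotted quarter = 6; dotted eighth = 3.
Sum: 6 + 8 + 6 + 3 = 23.
Remaining: 27 − 23 = 4 sixteenth notes, which is a quarter note.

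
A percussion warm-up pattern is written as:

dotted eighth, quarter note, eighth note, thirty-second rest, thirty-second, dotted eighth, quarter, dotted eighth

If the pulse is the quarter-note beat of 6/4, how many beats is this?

5

One quarter-note beat = 8 thirty-second notes.
Convert each value to thirty-second notes: dotted eighth = 6; quarter note = 8; eighth note = 4; thirty-second rest = 1; thirty-second = 1; dotted eighth = 6; quarter = 8; dotted eighth = 6.
Altogether 6 + 8 + 4 + 1 + 1 + 6 + 8 + 6 = 40.
40 ÷ 8 = 5 beats.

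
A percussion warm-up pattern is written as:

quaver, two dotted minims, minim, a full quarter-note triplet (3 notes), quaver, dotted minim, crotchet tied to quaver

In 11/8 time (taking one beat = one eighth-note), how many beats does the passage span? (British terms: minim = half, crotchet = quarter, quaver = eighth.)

One eighth-note beat = 2 sixteenth notes.
In sixteenth notes: quaver = 2; dotted minim = 12; dotted minim = 12; minim = 8; a full quarter-note triplet (3 notes) (three triplet quarters span one half) = 8; quaver = 2; dotted minim = 12; crotchet tied to quaver (crotchet + quaver) = 6.
Altogether 2 + 12 + 12 + 8 + 8 + 2 + 12 + 6 = 62.
62 ÷ 2 = 31 beats.

31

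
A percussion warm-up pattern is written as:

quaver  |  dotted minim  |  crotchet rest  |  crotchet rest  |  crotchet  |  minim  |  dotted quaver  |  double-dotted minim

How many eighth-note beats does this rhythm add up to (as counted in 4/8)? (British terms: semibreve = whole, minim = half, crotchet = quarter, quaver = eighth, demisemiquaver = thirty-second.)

25.5

One eighth-note beat = 2 sixteenth notes.
Each duration in sixteenth notes: quaver = 2; dotted minim = 12; crotchet rest = 4; crotchet rest = 4; crotchet = 4; minim = 8; dotted quaver = 3; double-dotted minim = 14.
Adding: 2 + 12 + 4 + 4 + 4 + 8 + 3 + 14 = 51.
51 ÷ 2 = 25.5 beats.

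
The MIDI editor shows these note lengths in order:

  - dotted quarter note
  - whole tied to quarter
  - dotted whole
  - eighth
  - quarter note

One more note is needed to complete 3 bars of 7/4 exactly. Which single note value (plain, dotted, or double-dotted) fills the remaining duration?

double-dotted whole note

3 bars of 7/4 = 42 eighth notes.
Each duration in eighth notes: dotted quarter note = 3; whole tied to quarter (whole + quarter) = 10; dotted whole = 12; eighth = 1; quarter note = 2.
Altogether 3 + 10 + 12 + 1 + 2 = 28.
Remaining: 42 − 28 = 14 eighth notes, which is a double-dotted whole note.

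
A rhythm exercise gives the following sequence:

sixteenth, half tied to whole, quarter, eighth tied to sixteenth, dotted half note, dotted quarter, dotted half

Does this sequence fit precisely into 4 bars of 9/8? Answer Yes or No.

One bar of 9/8 = 18 sixteenth notes, so 4 bars = 72.
Convert each value to sixteenth notes: sixteenth = 1; half tied to whole (half + whole) = 24; quarter = 4; eighth tied to sixteenth (eighth + sixteenth) = 3; dotted half note = 12; dotted quarter = 6; dotted half = 12.
Sum: 1 + 24 + 4 + 3 + 12 + 6 + 12 = 62.
62 falls short of 72, so the answer is No.

No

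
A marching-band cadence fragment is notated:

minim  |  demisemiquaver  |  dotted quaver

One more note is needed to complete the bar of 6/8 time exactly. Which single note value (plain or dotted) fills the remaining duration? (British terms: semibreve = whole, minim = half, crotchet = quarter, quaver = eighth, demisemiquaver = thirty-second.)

The bar of 6/8 = 24 thirty-second notes.
Convert each value to thirty-second notes: minim = 16; demisemiquaver = 1; dotted quaver = 6.
Total: 16 + 1 + 6 = 23.
Remaining: 24 − 23 = 1 thirty-second note, which is a thirty-second note.

thirty-second note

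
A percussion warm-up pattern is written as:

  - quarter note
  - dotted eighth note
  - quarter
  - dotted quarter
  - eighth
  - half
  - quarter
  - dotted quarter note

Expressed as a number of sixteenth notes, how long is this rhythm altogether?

Convert each value to sixteenth notes: quarter note = 4; dotted eighth note = 3; quarter = 4; dotted quarter = 6; eighth = 2; half = 8; quarter = 4; dotted quarter note = 6.
Altogether 4 + 3 + 4 + 6 + 2 + 8 + 4 + 6 = 37 sixteenth notes.

37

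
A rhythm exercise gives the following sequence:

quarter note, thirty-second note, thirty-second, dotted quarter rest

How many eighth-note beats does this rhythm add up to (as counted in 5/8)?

5.5

One eighth-note beat = 4 thirty-second notes.
Each duration in thirty-second notes: quarter note = 8; thirty-second note = 1; thirty-second = 1; dotted quarter rest = 12.
Adding: 8 + 1 + 1 + 12 = 22.
22 ÷ 4 = 5.5 beats.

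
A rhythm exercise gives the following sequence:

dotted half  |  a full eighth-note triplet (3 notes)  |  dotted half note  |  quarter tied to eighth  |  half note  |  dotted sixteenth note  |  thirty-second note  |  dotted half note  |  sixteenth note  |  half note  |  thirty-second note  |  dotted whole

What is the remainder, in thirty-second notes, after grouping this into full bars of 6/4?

35

One bar of 6/4 = 48 thirty-second notes.
Working in thirty-second notes: dotted half = 24; a full eighth-note triplet (3 notes) (three triplet eighths span one quarter) = 8; dotted half note = 24; quarter tied to eighth (quarter + eighth) = 12; half note = 16; dotted sixteenth note = 3; thirty-second note = 1; dotted half note = 24; sixteenth note = 2; half note = 16; thirty-second note = 1; dotted whole = 48.
Total: 24 + 8 + 24 + 12 + 16 + 3 + 1 + 24 + 2 + 16 + 1 + 48 = 179.
179 ÷ 48 = 3 complete bars with 35 thirty-second notes remaining.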